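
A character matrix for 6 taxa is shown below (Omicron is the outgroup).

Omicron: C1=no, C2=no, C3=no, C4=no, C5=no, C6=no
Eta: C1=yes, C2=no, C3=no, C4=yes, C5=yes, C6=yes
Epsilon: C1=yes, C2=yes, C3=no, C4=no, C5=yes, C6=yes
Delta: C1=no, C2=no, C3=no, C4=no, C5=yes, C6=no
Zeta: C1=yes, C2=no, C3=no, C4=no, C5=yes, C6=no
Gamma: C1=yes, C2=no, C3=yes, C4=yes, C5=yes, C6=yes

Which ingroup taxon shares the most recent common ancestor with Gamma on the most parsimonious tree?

The outgroup has state 'no' for every character, so 'yes' is the derived state throughout.
C1: derived state 'yes' in Epsilon, Eta, Gamma, and Zeta only — synapomorphy for {Epsilon, Eta, Gamma, Zeta}.
C2 (derived state 'yes') is unique to Epsilon (autapomorphy; uninformative for grouping).
C3 (derived state 'yes') is unique to Gamma (autapomorphy; uninformative for grouping).
C4 (derived state 'yes') is shared by Eta and Gamma — a synapomorphy uniting that clade.
All ingroup taxa share the derived state 'yes' for C5; it defines the ingroup but does not resolve relationships within it.
C6 (derived state 'yes') is shared by Epsilon, Eta, and Gamma — a synapomorphy uniting that clade.
Most parsimonious ingroup topology: ((Zeta,(Epsilon,(Gamma,Eta))),Delta).
Gamma and Eta form a cherry on this tree, so they are sister taxa.

Eta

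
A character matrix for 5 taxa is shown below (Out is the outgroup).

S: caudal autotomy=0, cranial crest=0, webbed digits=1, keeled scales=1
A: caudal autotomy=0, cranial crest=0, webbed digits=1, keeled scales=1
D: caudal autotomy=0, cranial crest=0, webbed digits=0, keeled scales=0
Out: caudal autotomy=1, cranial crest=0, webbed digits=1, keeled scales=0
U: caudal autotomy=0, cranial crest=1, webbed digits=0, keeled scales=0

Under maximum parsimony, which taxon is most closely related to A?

Character polarity is set by the outgroup: the derived state is whichever differs from the outgroup's state, so for caudal autotomy, webbed digits the derived state is '0', and for the remaining characters it is '1'.
caudal autotomy (derived state '0') is shared by all ingroup taxa — unites the whole ingroup.
cranial crest (derived state '1') is unique to U (autapomorphy; uninformative for grouping).
Only D and U show the derived state '0' for webbed digits, supporting them as a clade.
Only A and S show the derived state '1' for keeled scales, supporting them as a clade.
Most parsimonious ingroup topology: ((D,U),(A,S)).
A and S form a cherry on this tree, so they are sister taxa.

S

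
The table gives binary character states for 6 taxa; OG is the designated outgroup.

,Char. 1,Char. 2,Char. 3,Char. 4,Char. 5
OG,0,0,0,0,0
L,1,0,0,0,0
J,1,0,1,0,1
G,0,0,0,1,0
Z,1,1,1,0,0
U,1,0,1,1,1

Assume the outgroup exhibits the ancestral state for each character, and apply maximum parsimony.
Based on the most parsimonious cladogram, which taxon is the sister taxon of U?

The outgroup has state '0' for every character, so '1' is the derived state throughout.
Char. 1 (derived state '1') is shared by J, L, U, and Z — a synapomorphy uniting that clade.
Char. 2 (derived state '1') is unique to Z (autapomorphy; uninformative for grouping).
Only J, U, and Z show the derived state '1' for Char. 3, supporting them as a clade.
Char. 4 (state '1') occurs in G and U but conflicts with the nesting implied by the other characters — most parsimoniously interpreted as homoplasy.
Only J and U show the derived state '1' for Char. 5, supporting them as a clade.
Most parsimonious ingroup topology: ((L,((J,U),Z)),G).
U and J form a cherry on this tree, so they are sister taxa.

J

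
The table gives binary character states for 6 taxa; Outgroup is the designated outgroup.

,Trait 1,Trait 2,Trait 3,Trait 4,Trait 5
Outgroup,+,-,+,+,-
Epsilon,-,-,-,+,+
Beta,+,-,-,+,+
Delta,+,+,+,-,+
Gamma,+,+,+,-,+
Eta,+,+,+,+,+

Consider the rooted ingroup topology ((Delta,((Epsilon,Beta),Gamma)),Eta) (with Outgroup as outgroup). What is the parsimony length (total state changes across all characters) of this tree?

Map each character onto ((Delta,((Epsilon,Beta),Gamma)),Eta) (rooted by Outgroup) and count the minimum state changes it requires (Fitch parsimony):
Trait 1: 1; Trait 2: 2; Trait 3: 1; Trait 4: 2; Trait 5: 1.
Total tree length = 7.

7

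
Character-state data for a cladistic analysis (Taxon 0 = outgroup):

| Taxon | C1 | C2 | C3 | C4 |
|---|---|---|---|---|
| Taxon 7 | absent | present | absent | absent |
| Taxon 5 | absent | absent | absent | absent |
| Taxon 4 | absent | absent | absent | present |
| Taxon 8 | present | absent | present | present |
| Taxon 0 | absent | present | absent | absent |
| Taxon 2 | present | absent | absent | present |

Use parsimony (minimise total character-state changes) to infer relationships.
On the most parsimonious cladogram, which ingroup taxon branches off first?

Character polarity is set by the outgroup: the derived state is whichever differs from the outgroup's state, so for C2 the derived state is 'absent', and for the remaining characters it is 'present'.
Only Taxon 2 and Taxon 8 show the derived state 'present' for C1, supporting them as a clade.
C2 (derived state 'absent') is shared by Taxon 2, Taxon 4, Taxon 5, and Taxon 8 — a synapomorphy uniting that clade.
C3: derived state 'present' in Taxon 8 only — an autapomorphy, so it tells us nothing about relationships among taxa.
C4: derived state 'present' in Taxon 2, Taxon 4, and Taxon 8 only — synapomorphy for {Taxon 2, Taxon 4, Taxon 8}.
Most parsimonious ingroup topology: (((Taxon 4,(Taxon 2,Taxon 8)),Taxon 5),Taxon 7).
Taxon 7 is sister to the clade containing all other ingroup taxa, so it is the earliest-diverging (most basal) ingroup lineage.

Taxon 7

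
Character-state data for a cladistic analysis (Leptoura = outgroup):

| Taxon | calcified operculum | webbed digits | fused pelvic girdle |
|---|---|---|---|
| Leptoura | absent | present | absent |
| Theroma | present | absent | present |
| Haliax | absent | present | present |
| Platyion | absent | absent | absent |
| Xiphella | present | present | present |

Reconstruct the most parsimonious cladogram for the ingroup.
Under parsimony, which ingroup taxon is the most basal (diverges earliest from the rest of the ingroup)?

Character polarity is set by the outgroup: the derived state is whichever differs from the outgroup's state, so for webbed digits the derived state is 'absent', and for the remaining characters it is 'present'.
calcified operculum: derived state 'present' in Theroma and Xiphella only — synapomorphy for {Theroma, Xiphella}.
webbed digits (state 'absent') occurs in Platyion and Theroma but conflicts with the nesting implied by the other characters — most parsimoniously interpreted as homoplasy.
Only Haliax, Theroma, and Xiphella show the derived state 'present' for fused pelvic girdle, supporting them as a clade.
Most parsimonious ingroup topology: (((Theroma,Xiphella),Haliax),Platyion).
Platyion is sister to the clade containing all other ingroup taxa, so it is the earliest-diverging (most basal) ingroup lineage.

Platyion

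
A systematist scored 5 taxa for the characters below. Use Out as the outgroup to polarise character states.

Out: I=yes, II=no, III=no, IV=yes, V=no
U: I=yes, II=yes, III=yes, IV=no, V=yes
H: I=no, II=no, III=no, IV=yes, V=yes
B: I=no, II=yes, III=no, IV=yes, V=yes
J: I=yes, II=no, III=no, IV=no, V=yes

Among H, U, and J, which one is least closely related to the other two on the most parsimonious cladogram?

H

Character polarity is set by the outgroup: the derived state is whichever differs from the outgroup's state, so for I, IV the derived state is 'no', and for the remaining characters it is 'yes'.
I (derived state 'no') is shared by B and H — a synapomorphy uniting that clade.
II (state 'yes') occurs in B and U but conflicts with the nesting implied by the other characters — most parsimoniously interpreted as homoplasy.
III (derived state 'yes') is unique to U (autapomorphy; uninformative for grouping).
Only J and U show the derived state 'no' for IV, supporting them as a clade.
V (derived state 'yes') is shared by all ingroup taxa — unites the whole ingroup.
Most parsimonious ingroup topology: ((U,J),(H,B)).
J and U share a more recent common ancestor with each other than either does with H, so H is the least closely related of the three.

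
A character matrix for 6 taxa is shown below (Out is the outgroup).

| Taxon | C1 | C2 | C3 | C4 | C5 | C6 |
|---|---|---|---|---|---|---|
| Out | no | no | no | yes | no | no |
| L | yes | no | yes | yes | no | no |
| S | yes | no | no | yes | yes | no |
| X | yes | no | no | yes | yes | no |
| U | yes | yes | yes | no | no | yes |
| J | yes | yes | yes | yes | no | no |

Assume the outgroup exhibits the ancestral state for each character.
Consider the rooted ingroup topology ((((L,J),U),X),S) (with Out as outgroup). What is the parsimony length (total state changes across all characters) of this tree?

Map each character onto ((((L,J),U),X),S) (rooted by Out) and count the minimum state changes it requires (Fitch parsimony):
C1: 1; C2: 2; C3: 1; C4: 1; C5: 2; C6: 1.
Total tree length = 8.

8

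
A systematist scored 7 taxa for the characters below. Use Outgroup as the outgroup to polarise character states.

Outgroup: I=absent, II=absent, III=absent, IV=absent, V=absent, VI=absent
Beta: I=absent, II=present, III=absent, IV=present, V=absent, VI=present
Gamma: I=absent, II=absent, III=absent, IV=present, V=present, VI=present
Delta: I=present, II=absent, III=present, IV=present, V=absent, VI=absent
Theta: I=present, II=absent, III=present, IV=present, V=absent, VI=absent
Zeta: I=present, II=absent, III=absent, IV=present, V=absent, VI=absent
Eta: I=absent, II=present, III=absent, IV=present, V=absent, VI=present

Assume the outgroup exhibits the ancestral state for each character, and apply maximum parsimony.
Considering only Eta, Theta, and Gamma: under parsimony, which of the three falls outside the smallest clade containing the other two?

Theta

The outgroup has state 'absent' for every character, so 'present' is the derived state throughout.
Only Delta, Theta, and Zeta show the derived state 'present' for I, supporting them as a clade.
II: derived state 'present' in Beta and Eta only — synapomorphy for {Beta, Eta}.
III: derived state 'present' in Delta and Theta only — synapomorphy for {Delta, Theta}.
IV (derived state 'present') is shared by all ingroup taxa — unites the whole ingroup.
V (derived state 'present') is unique to Gamma (autapomorphy; uninformative for grouping).
Only Beta, Eta, and Gamma show the derived state 'present' for VI, supporting them as a clade.
Most parsimonious ingroup topology: (((Beta,Eta),Gamma),((Delta,Theta),Zeta)).
Gamma and Eta share a more recent common ancestor with each other than either does with Theta, so Theta is the least closely related of the three.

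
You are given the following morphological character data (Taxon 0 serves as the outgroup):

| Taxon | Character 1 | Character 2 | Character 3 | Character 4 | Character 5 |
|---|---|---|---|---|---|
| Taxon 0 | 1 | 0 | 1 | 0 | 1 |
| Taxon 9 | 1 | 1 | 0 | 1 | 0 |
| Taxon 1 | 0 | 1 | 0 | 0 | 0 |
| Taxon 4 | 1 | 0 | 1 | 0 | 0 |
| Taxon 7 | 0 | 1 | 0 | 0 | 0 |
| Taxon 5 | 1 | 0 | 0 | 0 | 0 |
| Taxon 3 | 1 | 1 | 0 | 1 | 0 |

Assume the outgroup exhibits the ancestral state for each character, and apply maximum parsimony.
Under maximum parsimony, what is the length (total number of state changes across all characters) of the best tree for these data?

5

Character polarity is set by the outgroup: the derived state is whichever differs from the outgroup's state, so for Character 1, Character 3, Character 5 the derived state is '0', and for the remaining characters it is '1'.
Only Taxon 1 and Taxon 7 show the derived state '0' for Character 1, supporting them as a clade.
Character 2: derived state '1' in Taxon 1, Taxon 3, Taxon 7, and Taxon 9 only — synapomorphy for {Taxon 1, Taxon 3, Taxon 7, Taxon 9}.
Character 3: derived state '0' in Taxon 1, Taxon 3, Taxon 5, Taxon 7, and Taxon 9 only — synapomorphy for {Taxon 1, Taxon 3, Taxon 5, Taxon 7, Taxon 9}.
Character 4 (derived state '1') is shared by Taxon 3 and Taxon 9 — a synapomorphy uniting that clade.
Character 5 (derived state '0') is shared by all ingroup taxa — unites the whole ingroup.
Most parsimonious ingroup topology: ((((Taxon 9,Taxon 3),(Taxon 1,Taxon 7)),Taxon 5),Taxon 4).
Changes per character on this tree: Character 1: 1; Character 2: 1; Character 3: 1; Character 4: 1; Character 5: 1.
Total = 5.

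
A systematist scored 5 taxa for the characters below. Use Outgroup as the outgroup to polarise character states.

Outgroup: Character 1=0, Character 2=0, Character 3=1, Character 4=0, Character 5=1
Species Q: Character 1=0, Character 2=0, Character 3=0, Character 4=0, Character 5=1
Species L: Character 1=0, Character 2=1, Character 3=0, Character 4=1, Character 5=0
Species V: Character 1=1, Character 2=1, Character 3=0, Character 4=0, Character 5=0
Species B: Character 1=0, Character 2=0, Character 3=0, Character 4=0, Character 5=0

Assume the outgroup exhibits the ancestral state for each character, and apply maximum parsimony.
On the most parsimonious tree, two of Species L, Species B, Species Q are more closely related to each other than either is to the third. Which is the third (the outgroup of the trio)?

Character polarity is set by the outgroup: the derived state is whichever differs from the outgroup's state, so for Character 3, Character 5 the derived state is '0', and for the remaining characters it is '1'.
Character 1: derived state '1' in Species V only — an autapomorphy, so it tells us nothing about relationships among taxa.
Character 2 (derived state '1') is shared by Species L and Species V — a synapomorphy uniting that clade.
Character 3 (derived state '0') is shared by all ingroup taxa — unites the whole ingroup.
Character 4 (derived state '1') is unique to Species L (autapomorphy; uninformative for grouping).
Character 5 (derived state '0') is shared by Species B, Species L, and Species V — a synapomorphy uniting that clade.
Most parsimonious ingroup topology: (Species Q,((Species L,Species V),Species B)).
Species B and Species L share a more recent common ancestor with each other than either does with Species Q, so Species Q is the least closely related of the three.

Species Q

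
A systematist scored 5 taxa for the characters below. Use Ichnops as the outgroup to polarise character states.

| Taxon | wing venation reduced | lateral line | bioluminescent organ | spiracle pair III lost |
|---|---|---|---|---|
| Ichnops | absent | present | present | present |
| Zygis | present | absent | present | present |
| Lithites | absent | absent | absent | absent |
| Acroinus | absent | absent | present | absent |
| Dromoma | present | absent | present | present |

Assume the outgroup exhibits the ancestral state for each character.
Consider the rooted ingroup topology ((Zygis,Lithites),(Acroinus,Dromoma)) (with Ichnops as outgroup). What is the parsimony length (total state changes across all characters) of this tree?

Map each character onto ((Zygis,Lithites),(Acroinus,Dromoma)) (rooted by Ichnops) and count the minimum state changes it requires (Fitch parsimony):
wing venation reduced: 2; lateral line: 1; bioluminescent organ: 1; spiracle pair III lost: 2.
Total tree length = 6.

6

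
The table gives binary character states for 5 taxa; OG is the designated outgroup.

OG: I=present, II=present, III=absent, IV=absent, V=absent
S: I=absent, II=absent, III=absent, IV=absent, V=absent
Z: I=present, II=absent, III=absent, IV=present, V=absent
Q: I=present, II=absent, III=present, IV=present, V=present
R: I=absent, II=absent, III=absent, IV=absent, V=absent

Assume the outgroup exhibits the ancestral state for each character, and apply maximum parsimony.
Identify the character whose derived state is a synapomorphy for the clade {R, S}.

I

Character polarity is set by the outgroup: the derived state is whichever differs from the outgroup's state, so for I, II the derived state is 'absent', and for the remaining characters it is 'present'.
I: derived state 'absent' in R and S only — synapomorphy for {R, S}.
All ingroup taxa share the derived state 'absent' for II; it defines the ingroup but does not resolve relationships within it.
III: derived state 'present' in Q only — an autapomorphy, so it tells us nothing about relationships among taxa.
IV: derived state 'present' in Q and Z only — synapomorphy for {Q, Z}.
V (derived state 'present') is unique to Q (autapomorphy; uninformative for grouping).
Most parsimonious ingroup topology: ((S,R),(Z,Q)).
The clade {R, S} is supported by I: its derived state 'absent' occurs in exactly those taxa and in no other taxon (including the outgroup).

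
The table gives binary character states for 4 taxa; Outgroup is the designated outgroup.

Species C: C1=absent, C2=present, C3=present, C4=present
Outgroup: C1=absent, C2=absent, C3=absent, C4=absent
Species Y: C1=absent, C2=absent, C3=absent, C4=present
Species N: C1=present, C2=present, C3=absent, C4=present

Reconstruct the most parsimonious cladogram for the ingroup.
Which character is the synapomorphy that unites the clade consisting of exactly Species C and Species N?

C2

The outgroup has state 'absent' for every character, so 'present' is the derived state throughout.
C1 (derived state 'present') is unique to Species N (autapomorphy; uninformative for grouping).
Only Species C and Species N show the derived state 'present' for C2, supporting them as a clade.
C3: derived state 'present' in Species C only — an autapomorphy, so it tells us nothing about relationships among taxa.
All ingroup taxa share the derived state 'present' for C4; it defines the ingroup but does not resolve relationships within it.
Most parsimonious ingroup topology: (Species Y,(Species C,Species N)).
The clade {Species C, Species N} is supported by C2: its derived state 'present' occurs in exactly those taxa and in no other taxon (including the outgroup).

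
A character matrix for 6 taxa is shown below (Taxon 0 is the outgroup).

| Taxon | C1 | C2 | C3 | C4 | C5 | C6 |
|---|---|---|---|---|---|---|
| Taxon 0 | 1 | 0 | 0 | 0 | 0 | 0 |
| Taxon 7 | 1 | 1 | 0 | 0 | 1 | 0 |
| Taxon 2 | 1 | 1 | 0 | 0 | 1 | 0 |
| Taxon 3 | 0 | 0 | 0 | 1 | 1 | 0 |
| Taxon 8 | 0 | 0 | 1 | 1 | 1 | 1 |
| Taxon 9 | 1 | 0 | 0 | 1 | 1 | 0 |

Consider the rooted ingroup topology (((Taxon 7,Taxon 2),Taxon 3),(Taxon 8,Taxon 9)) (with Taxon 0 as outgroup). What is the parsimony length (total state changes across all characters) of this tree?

Map each character onto (((Taxon 7,Taxon 2),Taxon 3),(Taxon 8,Taxon 9)) (rooted by Taxon 0) and count the minimum state changes it requires (Fitch parsimony):
C1: 2; C2: 1; C3: 1; C4: 2; C5: 1; C6: 1.
Total tree length = 8.

8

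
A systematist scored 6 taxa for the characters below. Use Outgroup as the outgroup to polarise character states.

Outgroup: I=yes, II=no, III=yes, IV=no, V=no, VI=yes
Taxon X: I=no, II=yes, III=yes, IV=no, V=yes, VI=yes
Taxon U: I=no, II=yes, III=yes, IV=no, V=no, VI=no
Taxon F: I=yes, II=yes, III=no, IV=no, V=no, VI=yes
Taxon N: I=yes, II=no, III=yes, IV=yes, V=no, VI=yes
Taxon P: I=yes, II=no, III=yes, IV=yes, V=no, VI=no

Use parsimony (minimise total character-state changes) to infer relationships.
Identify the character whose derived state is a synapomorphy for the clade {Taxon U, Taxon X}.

I

Character polarity is set by the outgroup: the derived state is whichever differs from the outgroup's state, so for I, III, VI the derived state is 'no', and for the remaining characters it is 'yes'.
Only Taxon U and Taxon X show the derived state 'no' for I, supporting them as a clade.
II: derived state 'yes' in Taxon F, Taxon U, and Taxon X only — synapomorphy for {Taxon F, Taxon U, Taxon X}.
III: derived state 'no' in Taxon F only — an autapomorphy, so it tells us nothing about relationships among taxa.
IV (derived state 'yes') is shared by Taxon N and Taxon P — a synapomorphy uniting that clade.
V (derived state 'yes') is unique to Taxon X (autapomorphy; uninformative for grouping).
VI groups Taxon P and Taxon U, which is incompatible with the clades supported by the remaining characters; treating it as convergent (homoplasy) costs fewer steps than any alternative tree.
Most parsimonious ingroup topology: (((Taxon X,Taxon U),Taxon F),(Taxon N,Taxon P)).
The clade {Taxon U, Taxon X} is supported by I: its derived state 'no' occurs in exactly those taxa and in no other taxon (including the outgroup).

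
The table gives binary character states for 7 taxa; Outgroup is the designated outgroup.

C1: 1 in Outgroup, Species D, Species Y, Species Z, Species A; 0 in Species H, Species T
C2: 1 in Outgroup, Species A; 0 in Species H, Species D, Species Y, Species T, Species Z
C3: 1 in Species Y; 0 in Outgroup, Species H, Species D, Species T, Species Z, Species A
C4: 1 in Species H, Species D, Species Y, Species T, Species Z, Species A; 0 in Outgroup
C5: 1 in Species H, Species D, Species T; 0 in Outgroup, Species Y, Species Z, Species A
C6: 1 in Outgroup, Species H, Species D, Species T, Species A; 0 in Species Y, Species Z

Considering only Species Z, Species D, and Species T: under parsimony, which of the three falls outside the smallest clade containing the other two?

Species Z

Character polarity is set by the outgroup: the derived state is whichever differs from the outgroup's state, so for C1, C2, C6 the derived state is '0', and for the remaining characters it is '1'.
C1: derived state '0' in Species H and Species T only — synapomorphy for {Species H, Species T}.
C2: derived state '0' in Species D, Species H, Species T, Species Y, and Species Z only — synapomorphy for {Species D, Species H, Species T, Species Y, Species Z}.
C3 (derived state '1') is unique to Species Y (autapomorphy; uninformative for grouping).
C4 (derived state '1') is shared by all ingroup taxa — unites the whole ingroup.
C5 (derived state '1') is shared by Species D, Species H, and Species T — a synapomorphy uniting that clade.
Only Species Y and Species Z show the derived state '0' for C6, supporting them as a clade.
Most parsimonious ingroup topology: ((((Species H,Species T),Species D),(Species Y,Species Z)),Species A).
Species T and Species D share a more recent common ancestor with each other than either does with Species Z, so Species Z is the least closely related of the three.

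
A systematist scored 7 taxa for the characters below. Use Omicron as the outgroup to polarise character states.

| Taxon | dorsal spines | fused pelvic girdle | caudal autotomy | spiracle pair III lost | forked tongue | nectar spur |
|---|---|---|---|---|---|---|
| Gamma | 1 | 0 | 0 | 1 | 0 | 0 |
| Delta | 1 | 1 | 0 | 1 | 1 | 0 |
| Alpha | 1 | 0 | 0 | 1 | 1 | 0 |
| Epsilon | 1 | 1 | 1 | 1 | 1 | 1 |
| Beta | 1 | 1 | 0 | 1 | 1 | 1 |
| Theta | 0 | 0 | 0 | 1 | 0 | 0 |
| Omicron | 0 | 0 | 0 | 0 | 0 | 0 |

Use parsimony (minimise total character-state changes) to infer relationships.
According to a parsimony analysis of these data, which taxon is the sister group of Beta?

Epsilon

The outgroup has state '0' for every character, so '1' is the derived state throughout.
dorsal spines: derived state '1' in Alpha, Beta, Delta, Epsilon, and Gamma only — synapomorphy for {Alpha, Beta, Delta, Epsilon, Gamma}.
fused pelvic girdle: derived state '1' in Beta, Delta, and Epsilon only — synapomorphy for {Beta, Delta, Epsilon}.
caudal autotomy (derived state '1') is unique to Epsilon (autapomorphy; uninformative for grouping).
All ingroup taxa share the derived state '1' for spiracle pair III lost; it defines the ingroup but does not resolve relationships within it.
Only Alpha, Beta, Delta, and Epsilon show the derived state '1' for forked tongue, supporting them as a clade.
nectar spur (derived state '1') is shared by Beta and Epsilon — a synapomorphy uniting that clade.
Most parsimonious ingroup topology: (((Alpha,((Epsilon,Beta),Delta)),Gamma),Theta).
Beta and Epsilon form a cherry on this tree, so they are sister taxa.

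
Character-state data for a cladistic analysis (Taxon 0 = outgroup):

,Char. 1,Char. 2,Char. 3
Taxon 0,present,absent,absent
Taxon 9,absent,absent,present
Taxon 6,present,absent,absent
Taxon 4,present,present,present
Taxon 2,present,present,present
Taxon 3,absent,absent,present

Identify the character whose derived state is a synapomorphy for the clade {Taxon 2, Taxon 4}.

Character polarity is set by the outgroup: the derived state is whichever differs from the outgroup's state, so for Char. 1 the derived state is 'absent', and for the remaining characters it is 'present'.
Char. 1: derived state 'absent' in Taxon 3 and Taxon 9 only — synapomorphy for {Taxon 3, Taxon 9}.
Only Taxon 2 and Taxon 4 show the derived state 'present' for Char. 2, supporting them as a clade.
Char. 3 (derived state 'present') is shared by Taxon 2, Taxon 3, Taxon 4, and Taxon 9 — a synapomorphy uniting that clade.
Most parsimonious ingroup topology: (((Taxon 9,Taxon 3),(Taxon 4,Taxon 2)),Taxon 6).
The clade {Taxon 2, Taxon 4} is supported by Char. 2: its derived state 'present' occurs in exactly those taxa and in no other taxon (including the outgroup).

Char. 2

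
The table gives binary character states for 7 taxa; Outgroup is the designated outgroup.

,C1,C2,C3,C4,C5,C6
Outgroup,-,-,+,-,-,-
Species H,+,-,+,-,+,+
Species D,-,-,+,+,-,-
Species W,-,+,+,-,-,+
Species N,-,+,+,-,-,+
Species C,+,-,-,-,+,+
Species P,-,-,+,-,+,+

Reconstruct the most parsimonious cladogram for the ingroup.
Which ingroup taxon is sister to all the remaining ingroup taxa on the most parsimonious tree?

Character polarity is set by the outgroup: the derived state is whichever differs from the outgroup's state, so for C3 the derived state is '-', and for the remaining characters it is '+'.
Only Species C and Species H show the derived state '+' for C1, supporting them as a clade.
C2: derived state '+' in Species N and Species W only — synapomorphy for {Species N, Species W}.
C3: derived state '-' in Species C only — an autapomorphy, so it tells us nothing about relationships among taxa.
C4: derived state '+' in Species D only — an autapomorphy, so it tells us nothing about relationships among taxa.
C5 (derived state '+') is shared by Species C, Species H, and Species P — a synapomorphy uniting that clade.
C6: derived state '+' in Species C, Species H, Species N, Species P, and Species W only — synapomorphy for {Species C, Species H, Species N, Species P, Species W}.
Most parsimonious ingroup topology: ((((Species H,Species C),Species P),(Species W,Species N)),Species D).
Species D is sister to the clade containing all other ingroup taxa, so it is the earliest-diverging (most basal) ingroup lineage.

Species D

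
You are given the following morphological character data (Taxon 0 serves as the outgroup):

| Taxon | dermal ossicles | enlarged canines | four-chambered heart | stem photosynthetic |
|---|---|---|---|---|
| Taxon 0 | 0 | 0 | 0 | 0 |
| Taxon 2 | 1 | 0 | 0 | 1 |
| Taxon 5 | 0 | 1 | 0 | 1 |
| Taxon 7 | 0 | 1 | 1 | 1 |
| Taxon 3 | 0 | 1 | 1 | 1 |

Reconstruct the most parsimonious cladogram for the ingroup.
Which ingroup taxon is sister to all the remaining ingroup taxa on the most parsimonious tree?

Taxon 2

The outgroup has state '0' for every character, so '1' is the derived state throughout.
dermal ossicles (derived state '1') is unique to Taxon 2 (autapomorphy; uninformative for grouping).
enlarged canines: derived state '1' in Taxon 3, Taxon 5, and Taxon 7 only — synapomorphy for {Taxon 3, Taxon 5, Taxon 7}.
Only Taxon 3 and Taxon 7 show the derived state '1' for four-chambered heart, supporting them as a clade.
stem photosynthetic (derived state '1') is shared by all ingroup taxa — unites the whole ingroup.
Most parsimonious ingroup topology: (Taxon 2,(Taxon 5,(Taxon 7,Taxon 3))).
Taxon 2 is sister to the clade containing all other ingroup taxa, so it is the earliest-diverging (most basal) ingroup lineage.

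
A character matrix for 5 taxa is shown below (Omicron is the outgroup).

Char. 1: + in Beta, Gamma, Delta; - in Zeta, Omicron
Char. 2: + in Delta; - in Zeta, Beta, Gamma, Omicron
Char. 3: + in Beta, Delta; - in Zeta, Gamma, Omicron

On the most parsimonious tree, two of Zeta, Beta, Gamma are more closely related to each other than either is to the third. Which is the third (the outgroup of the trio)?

Zeta

The outgroup has state '-' for every character, so '+' is the derived state throughout.
Only Beta, Delta, and Gamma show the derived state '+' for Char. 1, supporting them as a clade.
Char. 2: derived state '+' in Delta only — an autapomorphy, so it tells us nothing about relationships among taxa.
Char. 3: derived state '+' in Beta and Delta only — synapomorphy for {Beta, Delta}.
Most parsimonious ingroup topology: (((Beta,Delta),Gamma),Zeta).
Beta and Gamma share a more recent common ancestor with each other than either does with Zeta, so Zeta is the least closely related of the three.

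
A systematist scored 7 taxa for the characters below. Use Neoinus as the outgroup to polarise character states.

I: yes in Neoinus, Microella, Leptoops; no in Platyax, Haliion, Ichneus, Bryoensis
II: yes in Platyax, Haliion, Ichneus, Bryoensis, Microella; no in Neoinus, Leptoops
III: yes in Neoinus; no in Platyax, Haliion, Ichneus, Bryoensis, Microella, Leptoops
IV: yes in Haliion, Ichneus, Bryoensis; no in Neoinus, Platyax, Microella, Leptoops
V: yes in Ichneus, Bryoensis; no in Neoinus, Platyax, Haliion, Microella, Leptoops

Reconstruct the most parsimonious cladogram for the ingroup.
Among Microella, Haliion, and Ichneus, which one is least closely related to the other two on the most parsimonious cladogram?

Microella

Character polarity is set by the outgroup: the derived state is whichever differs from the outgroup's state, so for I, III the derived state is 'no', and for the remaining characters it is 'yes'.
I (derived state 'no') is shared by Bryoensis, Haliion, Ichneus, and Platyax — a synapomorphy uniting that clade.
II (derived state 'yes') is shared by Bryoensis, Haliion, Ichneus, Microella, and Platyax — a synapomorphy uniting that clade.
III (derived state 'no') is shared by all ingroup taxa — unites the whole ingroup.
IV (derived state 'yes') is shared by Bryoensis, Haliion, and Ichneus — a synapomorphy uniting that clade.
V (derived state 'yes') is shared by Bryoensis and Ichneus — a synapomorphy uniting that clade.
Most parsimonious ingroup topology: (((Platyax,(Haliion,(Ichneus,Bryoensis))),Microella),Leptoops).
Haliion and Ichneus share a more recent common ancestor with each other than either does with Microella, so Microella is the least closely related of the three.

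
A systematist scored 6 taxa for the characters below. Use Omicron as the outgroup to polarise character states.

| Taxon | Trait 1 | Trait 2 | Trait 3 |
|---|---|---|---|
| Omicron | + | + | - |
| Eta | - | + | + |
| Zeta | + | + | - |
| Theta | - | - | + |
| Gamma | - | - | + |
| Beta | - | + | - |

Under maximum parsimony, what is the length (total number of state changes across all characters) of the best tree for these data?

3

Character polarity is set by the outgroup: the derived state is whichever differs from the outgroup's state, so for Trait 1, Trait 2 the derived state is '-', and for the remaining characters it is '+'.
Trait 1 (derived state '-') is shared by Beta, Eta, Gamma, and Theta — a synapomorphy uniting that clade.
Only Gamma and Theta show the derived state '-' for Trait 2, supporting them as a clade.
Trait 3 (derived state '+') is shared by Eta, Gamma, and Theta — a synapomorphy uniting that clade.
Most parsimonious ingroup topology: ((Beta,((Gamma,Theta),Eta)),Zeta).
Changes per character on this tree: Trait 1: 1; Trait 2: 1; Trait 3: 1.
Total = 3.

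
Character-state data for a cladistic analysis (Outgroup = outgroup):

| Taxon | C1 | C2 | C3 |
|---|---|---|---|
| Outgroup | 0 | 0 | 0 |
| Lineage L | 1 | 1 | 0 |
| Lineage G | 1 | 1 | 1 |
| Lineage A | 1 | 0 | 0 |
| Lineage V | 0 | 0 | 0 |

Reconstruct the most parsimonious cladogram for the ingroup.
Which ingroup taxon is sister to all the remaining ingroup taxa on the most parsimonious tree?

Lineage V

The outgroup has state '0' for every character, so '1' is the derived state throughout.
C1: derived state '1' in Lineage A, Lineage G, and Lineage L only — synapomorphy for {Lineage A, Lineage G, Lineage L}.
C2 (derived state '1') is shared by Lineage G and Lineage L — a synapomorphy uniting that clade.
C3 (derived state '1') is unique to Lineage G (autapomorphy; uninformative for grouping).
Most parsimonious ingroup topology: (((Lineage L,Lineage G),Lineage A),Lineage V).
Lineage V is sister to the clade containing all other ingroup taxa, so it is the earliest-diverging (most basal) ingroup lineage.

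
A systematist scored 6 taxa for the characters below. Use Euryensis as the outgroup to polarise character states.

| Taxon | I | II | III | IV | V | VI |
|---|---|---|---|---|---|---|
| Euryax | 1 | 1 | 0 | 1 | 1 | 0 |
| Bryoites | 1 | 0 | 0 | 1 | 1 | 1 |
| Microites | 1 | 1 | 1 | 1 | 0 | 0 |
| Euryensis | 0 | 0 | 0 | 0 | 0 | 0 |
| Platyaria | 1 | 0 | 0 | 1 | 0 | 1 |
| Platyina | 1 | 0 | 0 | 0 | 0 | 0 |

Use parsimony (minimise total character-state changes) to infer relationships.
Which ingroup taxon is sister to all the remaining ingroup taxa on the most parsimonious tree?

Platyina

The outgroup has state '0' for every character, so '1' is the derived state throughout.
All ingroup taxa share the derived state '1' for I; it defines the ingroup but does not resolve relationships within it.
Only Euryax and Microites show the derived state '1' for II, supporting them as a clade.
III: derived state '1' in Microites only — an autapomorphy, so it tells us nothing about relationships among taxa.
IV (derived state '1') is shared by Bryoites, Euryax, Microites, and Platyaria — a synapomorphy uniting that clade.
V (state '1') occurs in Bryoites and Euryax but conflicts with the nesting implied by the other characters — most parsimoniously interpreted as homoplasy.
Only Bryoites and Platyaria show the derived state '1' for VI, supporting them as a clade.
Most parsimonious ingroup topology: (((Euryax,Microites),(Bryoites,Platyaria)),Platyina).
Platyina is sister to the clade containing all other ingroup taxa, so it is the earliest-diverging (most basal) ingroup lineage.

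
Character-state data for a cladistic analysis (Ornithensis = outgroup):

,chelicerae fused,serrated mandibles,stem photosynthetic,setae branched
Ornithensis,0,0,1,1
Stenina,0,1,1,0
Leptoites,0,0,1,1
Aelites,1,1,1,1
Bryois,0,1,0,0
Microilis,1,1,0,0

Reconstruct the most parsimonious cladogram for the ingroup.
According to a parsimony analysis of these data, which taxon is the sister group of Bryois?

Character polarity is set by the outgroup: the derived state is whichever differs from the outgroup's state, so for stem photosynthetic, setae branched the derived state is '0', and for the remaining characters it is '1'.
chelicerae fused groups Aelites and Microilis, which is incompatible with the clades supported by the remaining characters; treating it as convergent (homoplasy) costs fewer steps than any alternative tree.
serrated mandibles: derived state '1' in Aelites, Bryois, Microilis, and Stenina only — synapomorphy for {Aelites, Bryois, Microilis, Stenina}.
Only Bryois and Microilis show the derived state '0' for stem photosynthetic, supporting them as a clade.
setae branched (derived state '0') is shared by Bryois, Microilis, and Stenina — a synapomorphy uniting that clade.
Most parsimonious ingroup topology: (((Stenina,(Bryois,Microilis)),Aelites),Leptoites).
Bryois and Microilis form a cherry on this tree, so they are sister taxa.

Microilis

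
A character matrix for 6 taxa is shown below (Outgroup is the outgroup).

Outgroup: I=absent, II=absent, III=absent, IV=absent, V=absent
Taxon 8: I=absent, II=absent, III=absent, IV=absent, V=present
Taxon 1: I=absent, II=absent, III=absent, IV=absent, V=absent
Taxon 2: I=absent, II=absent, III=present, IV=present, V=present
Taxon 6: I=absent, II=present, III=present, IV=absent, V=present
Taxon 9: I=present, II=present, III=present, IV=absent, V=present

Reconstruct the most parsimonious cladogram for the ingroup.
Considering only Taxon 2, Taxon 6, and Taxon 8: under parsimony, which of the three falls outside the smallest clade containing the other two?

The outgroup has state 'absent' for every character, so 'present' is the derived state throughout.
I (derived state 'present') is unique to Taxon 9 (autapomorphy; uninformative for grouping).
II: derived state 'present' in Taxon 6 and Taxon 9 only — synapomorphy for {Taxon 6, Taxon 9}.
III: derived state 'present' in Taxon 2, Taxon 6, and Taxon 9 only — synapomorphy for {Taxon 2, Taxon 6, Taxon 9}.
IV (derived state 'present') is unique to Taxon 2 (autapomorphy; uninformative for grouping).
Only Taxon 2, Taxon 6, Taxon 8, and Taxon 9 show the derived state 'present' for V, supporting them as a clade.
Most parsimonious ingroup topology: ((Taxon 8,(Taxon 2,(Taxon 6,Taxon 9))),Taxon 1).
Taxon 6 and Taxon 2 share a more recent common ancestor with each other than either does with Taxon 8, so Taxon 8 is the least closely related of the three.

Taxon 8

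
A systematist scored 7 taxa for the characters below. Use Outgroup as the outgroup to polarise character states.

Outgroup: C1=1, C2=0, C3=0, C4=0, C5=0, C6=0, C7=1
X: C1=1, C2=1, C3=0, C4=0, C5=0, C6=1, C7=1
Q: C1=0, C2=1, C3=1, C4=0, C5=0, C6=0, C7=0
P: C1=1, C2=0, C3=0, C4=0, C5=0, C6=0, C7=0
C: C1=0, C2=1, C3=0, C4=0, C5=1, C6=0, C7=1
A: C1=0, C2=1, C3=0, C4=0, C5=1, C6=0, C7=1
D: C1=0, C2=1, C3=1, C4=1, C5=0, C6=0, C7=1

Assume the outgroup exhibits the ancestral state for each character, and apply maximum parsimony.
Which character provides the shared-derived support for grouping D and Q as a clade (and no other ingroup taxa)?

Character polarity is set by the outgroup: the derived state is whichever differs from the outgroup's state, so for C1, C7 the derived state is '0', and for the remaining characters it is '1'.
C1 (derived state '0') is shared by A, C, D, and Q — a synapomorphy uniting that clade.
C2 (derived state '1') is shared by A, C, D, Q, and X — a synapomorphy uniting that clade.
C3 (derived state '1') is shared by D and Q — a synapomorphy uniting that clade.
C4 (derived state '1') is unique to D (autapomorphy; uninformative for grouping).
C5 (derived state '1') is shared by A and C — a synapomorphy uniting that clade.
C6: derived state '1' in X only — an autapomorphy, so it tells us nothing about relationships among taxa.
C7 (state '0') occurs in P and Q but conflicts with the nesting implied by the other characters — most parsimoniously interpreted as homoplasy.
Most parsimonious ingroup topology: ((X,((Q,D),(C,A))),P).
The clade {D, Q} is supported by C3: its derived state '1' occurs in exactly those taxa and in no other taxon (including the outgroup).

C3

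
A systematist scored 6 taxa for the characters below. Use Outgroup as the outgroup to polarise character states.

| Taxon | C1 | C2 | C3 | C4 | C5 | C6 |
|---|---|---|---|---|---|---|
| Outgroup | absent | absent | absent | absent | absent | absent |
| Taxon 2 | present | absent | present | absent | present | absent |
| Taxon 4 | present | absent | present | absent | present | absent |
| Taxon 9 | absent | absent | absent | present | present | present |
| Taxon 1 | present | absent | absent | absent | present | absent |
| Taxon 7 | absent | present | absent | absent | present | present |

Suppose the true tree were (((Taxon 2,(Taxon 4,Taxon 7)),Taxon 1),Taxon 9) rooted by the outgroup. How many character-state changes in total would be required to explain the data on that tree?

Map each character onto (((Taxon 2,(Taxon 4,Taxon 7)),Taxon 1),Taxon 9) (rooted by Outgroup) and count the minimum state changes it requires (Fitch parsimony):
C1: 2; C2: 1; C3: 2; C4: 1; C5: 1; C6: 2.
Total tree length = 9.

9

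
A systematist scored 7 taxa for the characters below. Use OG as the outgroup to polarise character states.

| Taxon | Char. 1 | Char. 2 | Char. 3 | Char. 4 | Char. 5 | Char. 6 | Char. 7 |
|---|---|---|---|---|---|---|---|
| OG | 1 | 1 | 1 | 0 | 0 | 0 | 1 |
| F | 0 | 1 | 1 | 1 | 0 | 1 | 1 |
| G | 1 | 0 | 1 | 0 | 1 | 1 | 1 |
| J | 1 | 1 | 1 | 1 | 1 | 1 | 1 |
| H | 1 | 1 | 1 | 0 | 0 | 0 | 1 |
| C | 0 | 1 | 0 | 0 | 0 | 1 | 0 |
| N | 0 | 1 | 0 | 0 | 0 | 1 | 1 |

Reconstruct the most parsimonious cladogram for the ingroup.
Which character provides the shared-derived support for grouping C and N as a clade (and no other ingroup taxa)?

Char. 3

Character polarity is set by the outgroup: the derived state is whichever differs from the outgroup's state, so for Char. 1, Char. 2, Char. 3, Char. 7 the derived state is '0', and for the remaining characters it is '1'.
Char. 1: derived state '0' in C, F, and N only — synapomorphy for {C, F, N}.
Char. 2: derived state '0' in G only — an autapomorphy, so it tells us nothing about relationships among taxa.
Char. 3 (derived state '0') is shared by C and N — a synapomorphy uniting that clade.
Char. 4 groups F and J, which is incompatible with the clades supported by the remaining characters; treating it as convergent (homoplasy) costs fewer steps than any alternative tree.
Char. 5: derived state '1' in G and J only — synapomorphy for {G, J}.
Char. 6 (derived state '1') is shared by C, F, G, J, and N — a synapomorphy uniting that clade.
Char. 7: derived state '0' in C only — an autapomorphy, so it tells us nothing about relationships among taxa.
Most parsimonious ingroup topology: (H,((J,G),((C,N),F))).
The clade {C, N} is supported by Char. 3: its derived state '0' occurs in exactly those taxa and in no other taxon (including the outgroup).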